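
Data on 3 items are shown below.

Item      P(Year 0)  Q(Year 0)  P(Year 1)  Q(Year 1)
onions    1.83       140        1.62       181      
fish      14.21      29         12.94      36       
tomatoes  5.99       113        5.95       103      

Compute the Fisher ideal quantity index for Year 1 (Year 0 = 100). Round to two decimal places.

108.08

Laspeyres component (base-period weights):
ΣP(Year 0)Q(Year 1) = 1.83×181 + 14.21×36 + 5.99×103 = 331.23 + 511.56 + 616.97 = 1459.76
ΣP(Year 0)Q(Year 0) = 1.83×140 + 14.21×29 + 5.99×113 = 256.2 + 412.09 + 676.87 = 1345.16
L = 1459.76 / 1345.16 × 100 = 108.5194
Paasche component (current-period weights):
ΣP(Year 1)Q(Year 1) = 1.62×181 + 12.94×36 + 5.95×103 = 293.22 + 465.84 + 612.85 = 1371.91
ΣP(Year 1)Q(Year 0) = 1.62×140 + 12.94×29 + 5.95×113 = 226.8 + 375.26 + 672.35 = 1274.41
P = 1371.91 / 1274.41 × 100 = 107.6506
Fisher = √(L × P) = √(108.5194 × 107.6506) = 108.0841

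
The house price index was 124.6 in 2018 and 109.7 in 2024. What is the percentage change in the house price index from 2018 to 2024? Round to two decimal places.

-11.96%

Change = (109.7 − 124.6) / 124.6 × 100
       = -14.9 / 124.6 × 100 = -11.9583%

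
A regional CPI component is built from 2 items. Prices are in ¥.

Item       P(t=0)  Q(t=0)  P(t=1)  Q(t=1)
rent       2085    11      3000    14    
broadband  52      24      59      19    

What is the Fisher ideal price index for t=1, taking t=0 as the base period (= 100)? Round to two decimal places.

Laspeyres component (base-period weights):
ΣP(t=1)Q(t=0) = 3000×11 + 59×24 = 33000 + 1416 = 34416
ΣP(t=0)Q(t=0) = 2085×11 + 52×24 = 22935 + 1248 = 24183
L = 34416 / 24183 × 100 = 142.3148
Paasche component (current-period weights):
ΣP(t=1)Q(t=1) = 3000×14 + 59×19 = 42000 + 1121 = 43121
ΣP(t=0)Q(t=1) = 2085×14 + 52×19 = 29190 + 988 = 30178
P = 43121 / 30178 × 100 = 142.8889
Fisher = √(L × P) = √(142.3148 × 142.8889) = 142.6016

142.60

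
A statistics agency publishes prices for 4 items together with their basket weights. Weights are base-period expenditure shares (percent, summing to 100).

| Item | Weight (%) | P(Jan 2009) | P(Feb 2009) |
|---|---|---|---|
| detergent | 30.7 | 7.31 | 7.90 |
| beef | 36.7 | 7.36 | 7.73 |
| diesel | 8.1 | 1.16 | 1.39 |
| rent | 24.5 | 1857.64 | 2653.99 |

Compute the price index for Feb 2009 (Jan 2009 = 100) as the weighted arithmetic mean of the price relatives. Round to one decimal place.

116.4

detergent: 30.7 × (7.90/7.31) = 30.7 × 1.080711 = 33.1778
beef: 36.7 × (7.73/7.36) = 36.7 × 1.050272 = 38.5450
diesel: 8.1 × (1.39/1.16) = 8.1 × 1.198276 = 9.7060
rent: 24.5 × (2653.99/1857.64) = 24.5 × 1.428689 = 35.0029
Index = Σ wᵢ·(p₁ᵢ/p₀ᵢ) = 33.1778 + 38.5450 + 9.7060 + 35.0029 = 116.4317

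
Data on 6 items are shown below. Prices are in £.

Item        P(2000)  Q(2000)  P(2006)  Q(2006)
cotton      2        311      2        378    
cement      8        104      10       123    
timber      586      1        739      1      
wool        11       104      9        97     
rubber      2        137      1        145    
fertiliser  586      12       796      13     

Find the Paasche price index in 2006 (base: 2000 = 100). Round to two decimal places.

Paasche price index uses current-period quantities as weights.
ΣP(2006)·Q(2006) = 2×378 + 10×123 + 739×1 + 9×97 + 1×145 + 796×13 = 756 + 1230 + 739 + 873 + 145 + 10348 = 14091
ΣP(2000)·Q(2006) = 2×378 + 8×123 + 586×1 + 11×97 + 2×145 + 586×13 = 756 + 984 + 586 + 1067 + 290 + 7618 = 11301
Index = 14091 / 11301 × 100 = 124.6881

124.69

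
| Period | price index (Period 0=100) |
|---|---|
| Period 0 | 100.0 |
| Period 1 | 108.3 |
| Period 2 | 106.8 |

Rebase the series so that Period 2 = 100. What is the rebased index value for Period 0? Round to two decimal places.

Rebased(Period 0) = 100.0 / 106.8 × 100 = 93.6330

93.63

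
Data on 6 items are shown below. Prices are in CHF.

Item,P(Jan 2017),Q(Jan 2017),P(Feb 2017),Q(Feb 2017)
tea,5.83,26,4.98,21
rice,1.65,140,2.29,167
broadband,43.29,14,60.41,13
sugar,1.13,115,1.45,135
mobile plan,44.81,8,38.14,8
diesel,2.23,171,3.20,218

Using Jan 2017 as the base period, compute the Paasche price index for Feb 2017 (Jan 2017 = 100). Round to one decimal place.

Paasche price index uses current-period quantities as weights.
ΣP(Feb 2017)·Q(Feb 2017) = 4.98×21 + 2.29×167 + 60.41×13 + 1.45×135 + 38.14×8 + 3.20×218 = 104.58 + 382.43 + 785.33 + 195.75 + 305.12 + 697.6 = 2470.81
ΣP(Jan 2017)·Q(Feb 2017) = 5.83×21 + 1.65×167 + 43.29×13 + 1.13×135 + 44.81×8 + 2.23×218 = 122.43 + 275.55 + 562.77 + 152.55 + 358.48 + 486.14 = 1957.92
Index = 2470.81 / 1957.92 × 100 = 126.1957

126.2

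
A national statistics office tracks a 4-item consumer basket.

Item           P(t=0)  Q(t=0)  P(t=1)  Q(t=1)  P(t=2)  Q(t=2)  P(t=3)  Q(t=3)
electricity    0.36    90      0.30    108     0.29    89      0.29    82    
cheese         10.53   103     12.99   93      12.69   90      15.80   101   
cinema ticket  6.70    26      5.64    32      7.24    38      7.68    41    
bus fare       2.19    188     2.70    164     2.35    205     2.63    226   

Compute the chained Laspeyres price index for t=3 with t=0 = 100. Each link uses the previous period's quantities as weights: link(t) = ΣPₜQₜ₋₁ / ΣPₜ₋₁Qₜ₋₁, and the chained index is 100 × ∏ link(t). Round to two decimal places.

137.73

Link t=0→t=1:
ΣP(t=1)Q(t=0) = 0.30×90 + 12.99×103 + 5.64×26 + 2.70×188 = 27 + 1337.97 + 146.64 + 507.6 = 2019.21
ΣP(t=0)Q(t=0) = 0.36×90 + 10.53×103 + 6.70×26 + 2.19×188 = 32.4 + 1084.59 + 174.2 + 411.72 = 1702.91
link = 2019.21/1702.91 = 1.185741
Link t=1→t=2:
ΣP(t=2)Q(t=1) = 0.29×108 + 12.69×93 + 7.24×32 + 2.35×164 = 31.32 + 1180.17 + 231.68 + 385.4 = 1828.57
ΣP(t=1)Q(t=1) = 0.30×108 + 12.99×93 + 5.64×32 + 2.70×164 = 32.4 + 1208.07 + 180.48 + 442.8 = 1863.75
link = 1828.57/1863.75 = 0.981124
Link t=2→t=3:
ΣP(t=3)Q(t=2) = 0.29×89 + 15.80×90 + 7.68×38 + 2.63×205 = 25.81 + 1422 + 291.84 + 539.15 = 2278.8
ΣP(t=2)Q(t=2) = 0.29×89 + 12.69×90 + 7.24×38 + 2.35×205 = 25.81 + 1142.1 + 275.12 + 481.75 = 1924.78
link = 2278.8/1924.78 = 1.183928
Chained index = 100 × 1.185741 × 0.981124 × 1.183928 = 137.7333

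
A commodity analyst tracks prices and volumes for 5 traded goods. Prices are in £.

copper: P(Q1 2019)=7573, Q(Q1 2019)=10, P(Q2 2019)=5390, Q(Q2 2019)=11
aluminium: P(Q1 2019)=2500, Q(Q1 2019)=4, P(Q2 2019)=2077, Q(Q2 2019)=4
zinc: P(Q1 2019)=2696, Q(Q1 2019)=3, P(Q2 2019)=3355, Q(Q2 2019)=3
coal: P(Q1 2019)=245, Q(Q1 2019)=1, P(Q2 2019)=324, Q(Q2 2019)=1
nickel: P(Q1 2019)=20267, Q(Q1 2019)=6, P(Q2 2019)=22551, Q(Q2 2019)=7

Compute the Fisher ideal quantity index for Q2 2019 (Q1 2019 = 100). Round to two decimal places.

Laspeyres component (base-period weights):
ΣP(Q1 2019)Q(Q2 2019) = 7573×11 + 2500×4 + 2696×3 + 245×1 + 20267×7 = 83303 + 10000 + 8088 + 245 + 141869 = 243505
ΣP(Q1 2019)Q(Q1 2019) = 7573×10 + 2500×4 + 2696×3 + 245×1 + 20267×6 = 75730 + 10000 + 8088 + 245 + 121602 = 215665
L = 243505 / 215665 × 100 = 112.9089
Paasche component (current-period weights):
ΣP(Q2 2019)Q(Q2 2019) = 5390×11 + 2077×4 + 3355×3 + 324×1 + 22551×7 = 59290 + 8308 + 10065 + 324 + 157857 = 235844
ΣP(Q2 2019)Q(Q1 2019) = 5390×10 + 2077×4 + 3355×3 + 324×1 + 22551×6 = 53900 + 8308 + 10065 + 324 + 135306 = 207903
P = 235844 / 207903 × 100 = 113.4394
Fisher = √(L × P) = √(112.9089 × 113.4394) = 113.1739

113.17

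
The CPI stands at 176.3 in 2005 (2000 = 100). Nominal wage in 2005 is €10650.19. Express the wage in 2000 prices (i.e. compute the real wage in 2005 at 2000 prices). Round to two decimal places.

Real = Nominal ÷ (Index/100) = 10650.19 ÷ (176.3/100)
     = 10650.19 ÷ 1.763 = 6040.9472

6040.95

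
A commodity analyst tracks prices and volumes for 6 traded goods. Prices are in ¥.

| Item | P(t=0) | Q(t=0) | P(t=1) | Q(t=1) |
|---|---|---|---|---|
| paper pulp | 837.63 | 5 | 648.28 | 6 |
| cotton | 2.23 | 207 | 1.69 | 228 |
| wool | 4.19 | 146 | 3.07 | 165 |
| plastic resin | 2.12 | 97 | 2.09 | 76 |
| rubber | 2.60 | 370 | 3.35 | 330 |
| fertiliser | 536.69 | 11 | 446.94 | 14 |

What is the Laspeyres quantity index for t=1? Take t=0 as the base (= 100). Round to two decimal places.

119.67

Laspeyres quantity index uses base-period prices as weights.
ΣP(t=0)·Q(t=1) = 837.63×6 + 2.23×228 + 4.19×165 + 2.12×76 + 2.60×330 + 536.69×14 = 5025.78 + 508.44 + 691.35 + 161.12 + 858 + 7513.66 = 14758.35
ΣP(t=0)·Q(t=0) = 837.63×5 + 2.23×207 + 4.19×146 + 2.12×97 + 2.60×370 + 536.69×11 = 4188.15 + 461.61 + 611.74 + 205.64 + 962 + 5903.59 = 12332.73
Index = 14758.35 / 12332.73 × 100 = 119.6682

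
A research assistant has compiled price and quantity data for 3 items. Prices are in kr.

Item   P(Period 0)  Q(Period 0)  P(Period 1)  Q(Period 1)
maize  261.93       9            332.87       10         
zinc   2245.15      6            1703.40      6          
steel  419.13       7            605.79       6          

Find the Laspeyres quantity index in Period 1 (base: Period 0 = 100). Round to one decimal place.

99.2

Laspeyres quantity index uses base-period prices as weights.
ΣP(Period 0)·Q(Period 1) = 261.93×10 + 2245.15×6 + 419.13×6 = 2619.3 + 13470.9 + 2514.78 = 18604.98
ΣP(Period 0)·Q(Period 0) = 261.93×9 + 2245.15×6 + 419.13×7 = 2357.37 + 13470.9 + 2933.91 = 18762.18
Index = 18604.98 / 18762.18 × 100 = 99.1621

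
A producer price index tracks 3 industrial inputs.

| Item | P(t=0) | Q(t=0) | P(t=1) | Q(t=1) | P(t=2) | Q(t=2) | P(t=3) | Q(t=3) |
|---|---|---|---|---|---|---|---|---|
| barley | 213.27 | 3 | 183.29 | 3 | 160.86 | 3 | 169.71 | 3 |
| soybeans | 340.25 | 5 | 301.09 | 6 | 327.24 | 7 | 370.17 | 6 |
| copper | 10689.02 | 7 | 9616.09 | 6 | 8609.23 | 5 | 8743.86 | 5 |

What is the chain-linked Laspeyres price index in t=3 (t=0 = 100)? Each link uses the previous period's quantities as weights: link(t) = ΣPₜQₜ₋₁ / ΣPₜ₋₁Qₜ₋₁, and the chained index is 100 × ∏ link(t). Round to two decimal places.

82.76

Link t=0→t=1:
ΣP(t=1)Q(t=0) = 183.29×3 + 301.09×5 + 9616.09×7 = 549.87 + 1505.45 + 67312.63 = 69367.95
ΣP(t=0)Q(t=0) = 213.27×3 + 340.25×5 + 10689.02×7 = 639.81 + 1701.25 + 74823.14 = 77164.2
link = 69367.95/77164.2 = 0.898965
Link t=1→t=2:
ΣP(t=2)Q(t=1) = 160.86×3 + 327.24×6 + 8609.23×6 = 482.58 + 1963.44 + 51655.38 = 54101.4
ΣP(t=1)Q(t=1) = 183.29×3 + 301.09×6 + 9616.09×6 = 549.87 + 1806.54 + 57696.54 = 60052.95
link = 54101.4/60052.95 = 0.900895
Link t=2→t=3:
ΣP(t=3)Q(t=2) = 169.71×3 + 370.17×7 + 8743.86×5 = 509.13 + 2591.19 + 43719.3 = 46819.62
ΣP(t=2)Q(t=2) = 160.86×3 + 327.24×7 + 8609.23×5 = 482.58 + 2290.68 + 43046.15 = 45819.41
link = 46819.62/45819.41 = 1.021829
Chained index = 100 × 0.898965 × 0.900895 × 1.021829 = 82.7552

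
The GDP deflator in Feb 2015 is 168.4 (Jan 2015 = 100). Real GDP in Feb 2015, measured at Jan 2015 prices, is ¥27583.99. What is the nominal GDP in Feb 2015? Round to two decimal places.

Nominal = Real × (Index/100) = 27583.99 × (168.4/100)
        = 27583.99 × 1.684 = 46451.4392

46451.44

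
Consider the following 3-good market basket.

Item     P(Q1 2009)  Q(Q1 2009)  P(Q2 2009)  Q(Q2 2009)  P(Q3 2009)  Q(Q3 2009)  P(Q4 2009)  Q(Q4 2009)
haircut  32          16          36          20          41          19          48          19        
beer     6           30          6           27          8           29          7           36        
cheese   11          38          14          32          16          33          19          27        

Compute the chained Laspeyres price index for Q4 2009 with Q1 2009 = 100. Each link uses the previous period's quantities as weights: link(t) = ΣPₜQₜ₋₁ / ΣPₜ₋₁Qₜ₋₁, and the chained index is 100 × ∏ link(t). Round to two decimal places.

Link Q1 2009→Q2 2009:
ΣP(Q2 2009)Q(Q1 2009) = 36×16 + 6×30 + 14×38 = 576 + 180 + 532 = 1288
ΣP(Q1 2009)Q(Q1 2009) = 32×16 + 6×30 + 11×38 = 512 + 180 + 418 = 1110
link = 1288/1110 = 1.160360
Link Q2 2009→Q3 2009:
ΣP(Q3 2009)Q(Q2 2009) = 41×20 + 8×27 + 16×32 = 820 + 216 + 512 = 1548
ΣP(Q2 2009)Q(Q2 2009) = 36×20 + 6×27 + 14×32 = 720 + 162 + 448 = 1330
link = 1548/1330 = 1.163910
Link Q3 2009→Q4 2009:
ΣP(Q4 2009)Q(Q3 2009) = 48×19 + 7×29 + 19×33 = 912 + 203 + 627 = 1742
ΣP(Q3 2009)Q(Q3 2009) = 41×19 + 8×29 + 16×33 = 779 + 232 + 528 = 1539
link = 1742/1539 = 1.131904
Chained index = 100 × 1.160360 × 1.163910 × 1.131904 = 152.8698

152.87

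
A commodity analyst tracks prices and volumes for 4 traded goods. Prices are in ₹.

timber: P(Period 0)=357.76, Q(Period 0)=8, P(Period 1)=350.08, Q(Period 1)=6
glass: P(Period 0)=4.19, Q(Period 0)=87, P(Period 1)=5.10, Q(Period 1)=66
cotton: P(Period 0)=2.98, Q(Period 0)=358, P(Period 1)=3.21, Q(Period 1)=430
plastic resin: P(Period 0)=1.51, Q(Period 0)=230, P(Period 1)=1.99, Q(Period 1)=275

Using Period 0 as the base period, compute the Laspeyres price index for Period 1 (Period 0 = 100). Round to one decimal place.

104.5

Laspeyres price index uses base-period quantities as weights.
ΣP(Period 1)·Q(Period 0) = 350.08×8 + 5.10×87 + 3.21×358 + 1.99×230 = 2800.64 + 443.7 + 1149.18 + 457.7 = 4851.22
ΣP(Period 0)·Q(Period 0) = 357.76×8 + 4.19×87 + 2.98×358 + 1.51×230 = 2862.08 + 364.53 + 1066.84 + 347.3 = 4640.75
Index = 4851.22 / 4640.75 × 100 = 104.5353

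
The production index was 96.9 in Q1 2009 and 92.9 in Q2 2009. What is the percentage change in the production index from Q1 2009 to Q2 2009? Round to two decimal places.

Change = (92.9 − 96.9) / 96.9 × 100
       = -4.0 / 96.9 × 100 = -4.1280%

-4.13%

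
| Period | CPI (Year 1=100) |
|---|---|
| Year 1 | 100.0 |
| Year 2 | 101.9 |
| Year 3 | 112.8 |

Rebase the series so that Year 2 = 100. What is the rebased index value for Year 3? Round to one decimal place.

110.7

Rebased(Year 3) = 112.8 / 101.9 × 100 = 110.6968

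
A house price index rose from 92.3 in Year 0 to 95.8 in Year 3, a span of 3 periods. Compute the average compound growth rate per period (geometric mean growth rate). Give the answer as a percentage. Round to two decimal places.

1.25%

Growth factor = (95.8/92.3)^(1/3) = (1.037920)^(1/3) = 1.012483
Growth rate = 1.012483 − 1 = 0.012483 = 1.2483%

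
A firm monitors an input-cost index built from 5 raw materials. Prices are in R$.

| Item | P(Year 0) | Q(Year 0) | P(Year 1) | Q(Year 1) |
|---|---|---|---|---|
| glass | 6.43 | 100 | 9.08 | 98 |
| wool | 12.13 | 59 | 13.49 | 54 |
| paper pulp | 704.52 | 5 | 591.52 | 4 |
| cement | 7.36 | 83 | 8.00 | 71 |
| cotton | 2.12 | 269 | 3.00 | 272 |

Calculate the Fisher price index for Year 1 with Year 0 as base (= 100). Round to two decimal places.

Laspeyres component (base-period weights):
ΣP(Year 1)Q(Year 0) = 9.08×100 + 13.49×59 + 591.52×5 + 8.00×83 + 3.00×269 = 908 + 795.91 + 2957.6 + 664 + 807 = 6132.51
ΣP(Year 0)Q(Year 0) = 6.43×100 + 12.13×59 + 704.52×5 + 7.36×83 + 2.12×269 = 643 + 715.67 + 3522.6 + 610.88 + 570.28 = 6062.43
L = 6132.51 / 6062.43 × 100 = 101.1560
Paasche component (current-period weights):
ΣP(Year 1)Q(Year 1) = 9.08×98 + 13.49×54 + 591.52×4 + 8.00×71 + 3.00×272 = 889.84 + 728.46 + 2366.08 + 568 + 816 = 5368.38
ΣP(Year 0)Q(Year 1) = 6.43×98 + 12.13×54 + 704.52×4 + 7.36×71 + 2.12×272 = 630.14 + 655.02 + 2818.08 + 522.56 + 576.64 = 5202.44
P = 5368.38 / 5202.44 × 100 = 103.1897
Fisher = √(L × P) = √(101.1560 × 103.1897) = 102.1678

102.17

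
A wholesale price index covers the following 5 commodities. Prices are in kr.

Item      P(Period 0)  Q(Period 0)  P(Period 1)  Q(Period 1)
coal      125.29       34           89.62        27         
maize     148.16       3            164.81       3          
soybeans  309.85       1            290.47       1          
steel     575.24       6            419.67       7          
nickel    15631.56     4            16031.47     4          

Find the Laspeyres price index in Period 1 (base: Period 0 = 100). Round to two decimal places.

99.27

Laspeyres price index uses base-period quantities as weights.
ΣP(Period 1)·Q(Period 0) = 89.62×34 + 164.81×3 + 290.47×1 + 419.67×6 + 16031.47×4 = 3047.08 + 494.43 + 290.47 + 2518.02 + 64125.88 = 70475.88
ΣP(Period 0)·Q(Period 0) = 125.29×34 + 148.16×3 + 309.85×1 + 575.24×6 + 15631.56×4 = 4259.86 + 444.48 + 309.85 + 3451.44 + 62526.24 = 70991.87
Index = 70475.88 / 70991.87 × 100 = 99.2732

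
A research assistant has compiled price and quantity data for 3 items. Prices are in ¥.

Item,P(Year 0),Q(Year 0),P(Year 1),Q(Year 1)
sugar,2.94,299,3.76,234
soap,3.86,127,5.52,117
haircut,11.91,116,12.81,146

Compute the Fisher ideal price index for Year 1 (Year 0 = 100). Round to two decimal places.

Laspeyres component (base-period weights):
ΣP(Year 1)Q(Year 0) = 3.76×299 + 5.52×127 + 12.81×116 = 1124.24 + 701.04 + 1485.96 = 3311.24
ΣP(Year 0)Q(Year 0) = 2.94×299 + 3.86×127 + 11.91×116 = 879.06 + 490.22 + 1381.56 = 2750.84
L = 3311.24 / 2750.84 × 100 = 120.3720
Paasche component (current-period weights):
ΣP(Year 1)Q(Year 1) = 3.76×234 + 5.52×117 + 12.81×146 = 879.84 + 645.84 + 1870.26 = 3395.94
ΣP(Year 0)Q(Year 1) = 2.94×234 + 3.86×117 + 11.91×146 = 687.96 + 451.62 + 1738.86 = 2878.44
P = 3395.94 / 2878.44 × 100 = 117.9785
Fisher = √(L × P) = √(120.3720 × 117.9785) = 119.1692

119.17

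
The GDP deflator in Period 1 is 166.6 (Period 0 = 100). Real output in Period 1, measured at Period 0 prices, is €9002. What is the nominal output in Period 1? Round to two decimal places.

14997.33

Nominal = Real × (Index/100) = 9002 × (166.6/100)
        = 9002 × 1.666 = 14997.3320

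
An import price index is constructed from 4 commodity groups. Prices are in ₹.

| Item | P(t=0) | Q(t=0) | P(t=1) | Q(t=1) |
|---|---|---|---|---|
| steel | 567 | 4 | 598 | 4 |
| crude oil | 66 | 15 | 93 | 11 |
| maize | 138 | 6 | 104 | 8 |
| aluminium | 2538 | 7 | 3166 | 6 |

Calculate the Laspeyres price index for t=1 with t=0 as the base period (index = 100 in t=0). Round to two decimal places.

Laspeyres price index uses base-period quantities as weights.
ΣP(t=1)·Q(t=0) = 598×4 + 93×15 + 104×6 + 3166×7 = 2392 + 1395 + 624 + 22162 = 26573
ΣP(t=0)·Q(t=0) = 567×4 + 66×15 + 138×6 + 2538×7 = 2268 + 990 + 828 + 17766 = 21852
Index = 26573 / 21852 × 100 = 121.6044

121.60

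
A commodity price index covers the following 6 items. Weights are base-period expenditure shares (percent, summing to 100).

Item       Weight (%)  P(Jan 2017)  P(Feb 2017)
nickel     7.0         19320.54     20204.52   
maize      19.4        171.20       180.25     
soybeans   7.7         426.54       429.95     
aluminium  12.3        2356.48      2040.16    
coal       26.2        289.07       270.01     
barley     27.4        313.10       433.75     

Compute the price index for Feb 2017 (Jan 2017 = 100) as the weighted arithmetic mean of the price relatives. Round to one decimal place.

108.6

nickel: 7.0 × (20204.52/19320.54) = 7.0 × 1.045753 = 7.3203
maize: 19.4 × (180.25/171.20) = 19.4 × 1.052862 = 20.4255
soybeans: 7.7 × (429.95/426.54) = 7.7 × 1.007995 = 7.7616
aluminium: 12.3 × (2040.16/2356.48) = 12.3 × 0.865766 = 10.6489
coal: 26.2 × (270.01/289.07) = 26.2 × 0.934064 = 24.4725
barley: 27.4 × (433.75/313.10) = 27.4 × 1.385340 = 37.9583
Index = Σ wᵢ·(p₁ᵢ/p₀ᵢ) = 7.3203 + 20.4255 + 7.7616 + 10.6489 + 24.4725 + 37.9583 = 108.5871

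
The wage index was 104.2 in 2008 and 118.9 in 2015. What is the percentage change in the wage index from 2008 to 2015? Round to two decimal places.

Change = (118.9 − 104.2) / 104.2 × 100
       = 14.7 / 104.2 × 100 = 14.1075%

14.11%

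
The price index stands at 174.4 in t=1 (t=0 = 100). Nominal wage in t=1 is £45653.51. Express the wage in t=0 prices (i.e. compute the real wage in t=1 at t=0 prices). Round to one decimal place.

Real = Nominal ÷ (Index/100) = 45653.51 ÷ (174.4/100)
     = 45653.51 ÷ 1.744 = 26177.4713

26177.5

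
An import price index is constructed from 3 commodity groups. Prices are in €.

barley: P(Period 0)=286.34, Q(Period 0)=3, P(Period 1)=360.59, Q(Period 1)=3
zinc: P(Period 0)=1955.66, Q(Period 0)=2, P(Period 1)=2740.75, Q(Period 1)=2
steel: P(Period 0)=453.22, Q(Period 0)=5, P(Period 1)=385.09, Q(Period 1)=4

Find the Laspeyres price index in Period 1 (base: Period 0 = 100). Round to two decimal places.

120.64

Laspeyres price index uses base-period quantities as weights.
ΣP(Period 1)·Q(Period 0) = 360.59×3 + 2740.75×2 + 385.09×5 = 1081.77 + 5481.5 + 1925.45 = 8488.72
ΣP(Period 0)·Q(Period 0) = 286.34×3 + 1955.66×2 + 453.22×5 = 859.02 + 3911.32 + 2266.1 = 7036.44
Index = 8488.72 / 7036.44 × 100 = 120.6394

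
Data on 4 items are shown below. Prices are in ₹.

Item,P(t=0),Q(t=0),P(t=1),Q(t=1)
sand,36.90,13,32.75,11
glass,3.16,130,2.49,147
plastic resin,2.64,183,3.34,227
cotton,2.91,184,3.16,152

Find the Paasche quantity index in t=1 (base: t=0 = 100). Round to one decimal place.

Paasche quantity index uses current-period prices as weights.
ΣP(t=1)·Q(t=1) = 32.75×11 + 2.49×147 + 3.34×227 + 3.16×152 = 360.25 + 366.03 + 758.18 + 480.32 = 1964.78
ΣP(t=1)·Q(t=0) = 32.75×13 + 2.49×130 + 3.34×183 + 3.16×184 = 425.75 + 323.7 + 611.22 + 581.44 = 1942.11
Index = 1964.78 / 1942.11 × 100 = 101.1673

101.2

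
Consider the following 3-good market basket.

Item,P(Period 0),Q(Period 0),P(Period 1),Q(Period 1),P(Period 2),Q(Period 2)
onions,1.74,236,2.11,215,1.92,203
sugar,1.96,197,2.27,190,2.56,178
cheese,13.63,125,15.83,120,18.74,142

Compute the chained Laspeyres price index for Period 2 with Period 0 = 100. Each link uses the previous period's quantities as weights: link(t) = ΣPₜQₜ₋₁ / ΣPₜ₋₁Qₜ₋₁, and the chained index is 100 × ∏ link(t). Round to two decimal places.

Link Period 0→Period 1:
ΣP(Period 1)Q(Period 0) = 2.11×236 + 2.27×197 + 15.83×125 = 497.96 + 447.19 + 1978.75 = 2923.9
ΣP(Period 0)Q(Period 0) = 1.74×236 + 1.96×197 + 13.63×125 = 410.64 + 386.12 + 1703.75 = 2500.51
link = 2923.9/2500.51 = 1.169321
Link Period 1→Period 2:
ΣP(Period 2)Q(Period 1) = 1.92×215 + 2.56×190 + 18.74×120 = 412.8 + 486.4 + 2248.8 = 3148
ΣP(Period 1)Q(Period 1) = 2.11×215 + 2.27×190 + 15.83×120 = 453.65 + 431.3 + 1899.6 = 2784.55
link = 3148/2784.55 = 1.130524
Chained index = 100 × 1.169321 × 1.130524 = 132.1946

132.19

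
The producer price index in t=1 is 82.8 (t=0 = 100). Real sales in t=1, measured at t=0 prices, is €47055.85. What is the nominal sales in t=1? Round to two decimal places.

38962.24

Nominal = Real × (Index/100) = 47055.85 × (82.8/100)
        = 47055.85 × 0.828 = 38962.2438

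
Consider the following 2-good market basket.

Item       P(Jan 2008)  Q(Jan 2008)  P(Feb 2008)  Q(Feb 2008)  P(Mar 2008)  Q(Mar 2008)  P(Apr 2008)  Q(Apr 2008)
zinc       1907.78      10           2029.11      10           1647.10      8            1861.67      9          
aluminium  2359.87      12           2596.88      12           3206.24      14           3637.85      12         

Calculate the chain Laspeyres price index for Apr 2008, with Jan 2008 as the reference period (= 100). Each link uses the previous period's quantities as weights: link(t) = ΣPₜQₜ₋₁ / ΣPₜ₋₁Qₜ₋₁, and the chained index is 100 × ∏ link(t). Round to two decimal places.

Link Jan 2008→Feb 2008:
ΣP(Feb 2008)Q(Jan 2008) = 2029.11×10 + 2596.88×12 = 20291.1 + 31162.56 = 51453.66
ΣP(Jan 2008)Q(Jan 2008) = 1907.78×10 + 2359.87×12 = 19077.8 + 28318.44 = 47396.24
link = 51453.66/47396.24 = 1.085606
Link Feb 2008→Mar 2008:
ΣP(Mar 2008)Q(Feb 2008) = 1647.10×10 + 3206.24×12 = 16471 + 38474.88 = 54945.88
ΣP(Feb 2008)Q(Feb 2008) = 2029.11×10 + 2596.88×12 = 20291.1 + 31162.56 = 51453.66
link = 54945.88/51453.66 = 1.067871
Link Mar 2008→Apr 2008:
ΣP(Apr 2008)Q(Mar 2008) = 1861.67×8 + 3637.85×14 = 14893.36 + 50929.9 = 65823.26
ΣP(Mar 2008)Q(Mar 2008) = 1647.10×8 + 3206.24×14 = 13176.8 + 44887.36 = 58064.16
link = 65823.26/58064.16 = 1.133630
Chained index = 100 × 1.085606 × 1.067871 × 1.133630 = 131.4203

131.42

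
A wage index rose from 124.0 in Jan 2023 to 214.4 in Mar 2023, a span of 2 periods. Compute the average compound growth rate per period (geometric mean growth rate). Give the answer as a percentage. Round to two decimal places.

31.49%

Growth factor = (214.4/124.0)^(1/2) = (1.729032)^(1/2) = 1.314927
Growth rate = 1.314927 − 1 = 0.314927 = 31.4927%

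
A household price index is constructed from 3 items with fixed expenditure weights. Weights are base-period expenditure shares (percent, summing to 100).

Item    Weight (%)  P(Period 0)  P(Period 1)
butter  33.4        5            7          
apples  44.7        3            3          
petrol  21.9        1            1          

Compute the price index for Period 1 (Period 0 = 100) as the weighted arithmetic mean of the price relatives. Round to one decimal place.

113.4

butter: 33.4 × (7/5) = 33.4 × 1.400000 = 46.7600
apples: 44.7 × (3/3) = 44.7 × 1.000000 = 44.7000
petrol: 21.9 × (1/1) = 21.9 × 1.000000 = 21.9000
Index = Σ wᵢ·(p₁ᵢ/p₀ᵢ) = 46.7600 + 44.7000 + 21.9000 = 113.3600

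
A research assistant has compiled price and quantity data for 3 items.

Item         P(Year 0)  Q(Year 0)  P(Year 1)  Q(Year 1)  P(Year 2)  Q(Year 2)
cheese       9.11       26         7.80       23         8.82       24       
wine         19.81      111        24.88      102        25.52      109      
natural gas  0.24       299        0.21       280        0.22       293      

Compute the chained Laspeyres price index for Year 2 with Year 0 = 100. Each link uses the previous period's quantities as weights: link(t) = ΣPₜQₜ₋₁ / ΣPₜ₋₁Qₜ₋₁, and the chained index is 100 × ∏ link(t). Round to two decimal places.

124.71

Link Year 0→Year 1:
ΣP(Year 1)Q(Year 0) = 7.80×26 + 24.88×111 + 0.21×299 = 202.8 + 2761.68 + 62.79 = 3027.27
ΣP(Year 0)Q(Year 0) = 9.11×26 + 19.81×111 + 0.24×299 = 236.86 + 2198.91 + 71.76 = 2507.53
link = 3027.27/2507.53 = 1.207272
Link Year 1→Year 2:
ΣP(Year 2)Q(Year 1) = 8.82×23 + 25.52×102 + 0.22×280 = 202.86 + 2603.04 + 61.6 = 2867.5
ΣP(Year 1)Q(Year 1) = 7.80×23 + 24.88×102 + 0.21×280 = 179.4 + 2537.76 + 58.8 = 2775.96
link = 2867.5/2775.96 = 1.032976
Chained index = 100 × 1.207272 × 1.032976 = 124.7083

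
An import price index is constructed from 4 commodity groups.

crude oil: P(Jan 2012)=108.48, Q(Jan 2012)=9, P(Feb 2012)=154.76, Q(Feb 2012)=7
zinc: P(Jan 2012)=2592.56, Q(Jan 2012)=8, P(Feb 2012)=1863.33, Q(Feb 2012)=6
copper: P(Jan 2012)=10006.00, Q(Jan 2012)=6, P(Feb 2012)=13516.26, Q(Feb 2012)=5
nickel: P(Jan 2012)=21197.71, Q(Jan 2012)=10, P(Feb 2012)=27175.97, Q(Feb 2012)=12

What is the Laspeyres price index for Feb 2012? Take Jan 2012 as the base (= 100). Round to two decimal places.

125.68

Laspeyres price index uses base-period quantities as weights.
ΣP(Feb 2012)·Q(Jan 2012) = 154.76×9 + 1863.33×8 + 13516.26×6 + 27175.97×10 = 1392.84 + 14906.64 + 81097.56 + 271759.7 = 369156.74
ΣP(Jan 2012)·Q(Jan 2012) = 108.48×9 + 2592.56×8 + 10006.00×6 + 21197.71×10 = 976.32 + 20740.48 + 60036 + 211977.1 = 293729.9
Index = 369156.74 / 293729.9 × 100 = 125.6790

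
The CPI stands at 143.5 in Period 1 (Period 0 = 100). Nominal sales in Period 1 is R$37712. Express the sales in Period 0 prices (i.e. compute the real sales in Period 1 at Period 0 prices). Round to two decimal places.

Real = Nominal ÷ (Index/100) = 37712 ÷ (143.5/100)
     = 37712 ÷ 1.435 = 26280.1394

26280.14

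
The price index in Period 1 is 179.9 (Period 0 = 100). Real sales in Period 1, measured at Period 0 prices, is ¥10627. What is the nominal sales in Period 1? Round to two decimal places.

Nominal = Real × (Index/100) = 10627 × (179.9/100)
        = 10627 × 1.799 = 19117.9730

19117.97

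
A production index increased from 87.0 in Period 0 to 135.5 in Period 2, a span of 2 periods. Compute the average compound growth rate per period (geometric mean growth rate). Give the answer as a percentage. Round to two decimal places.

Growth factor = (135.5/87.0)^(1/2) = (1.557471)^(1/2) = 1.247987
Growth rate = 1.247987 − 1 = 0.247987 = 24.7987%

24.80%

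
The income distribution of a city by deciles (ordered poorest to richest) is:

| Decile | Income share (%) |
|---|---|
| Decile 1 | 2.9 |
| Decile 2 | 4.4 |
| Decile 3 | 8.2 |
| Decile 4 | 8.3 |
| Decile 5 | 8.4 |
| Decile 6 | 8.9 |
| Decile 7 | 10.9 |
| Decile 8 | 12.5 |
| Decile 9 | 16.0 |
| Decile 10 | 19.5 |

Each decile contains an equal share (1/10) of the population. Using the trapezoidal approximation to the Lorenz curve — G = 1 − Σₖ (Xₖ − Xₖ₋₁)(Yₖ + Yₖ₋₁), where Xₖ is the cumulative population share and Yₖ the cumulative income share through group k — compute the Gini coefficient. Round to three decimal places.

0.260

Cumulative income shares Yₖ: 0.0290, 0.0730, 0.1550, 0.2380, 0.3220, 0.4110, 0.5200, 0.6450, 0.8050, 1.0000
Σ (Xₖ−Xₖ₋₁)(Yₖ+Yₖ₋₁) = (1/10)(0.0290+0.0000) + (1/10)(0.0730+0.0290) + (1/10)(0.1550+0.0730) + (1/10)(0.2380+0.1550) + (1/10)(0.3220+0.2380) + (1/10)(0.4110+0.3220) + (1/10)(0.5200+0.4110) + (1/10)(0.6450+0.5200) + (1/10)(0.8050+0.6450) + (1/10)(1.0000+0.8050)
  = 0.0029 + 0.0102 + 0.0228 + 0.0393 + 0.0560 + 0.0733 + 0.0931 + 0.1165 + 0.1450 + 0.1805 = 0.7396
G = 1 − 0.7396 = 0.2604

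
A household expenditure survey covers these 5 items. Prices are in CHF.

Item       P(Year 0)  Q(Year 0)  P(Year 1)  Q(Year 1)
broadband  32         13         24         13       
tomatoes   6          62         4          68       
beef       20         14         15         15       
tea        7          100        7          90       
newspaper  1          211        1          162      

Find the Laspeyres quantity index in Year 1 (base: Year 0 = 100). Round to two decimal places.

Laspeyres quantity index uses base-period prices as weights.
ΣP(Year 0)·Q(Year 1) = 32×13 + 6×68 + 20×15 + 7×90 + 1×162 = 416 + 408 + 300 + 630 + 162 = 1916
ΣP(Year 0)·Q(Year 0) = 32×13 + 6×62 + 20×14 + 7×100 + 1×211 = 416 + 372 + 280 + 700 + 211 = 1979
Index = 1916 / 1979 × 100 = 96.8166

96.82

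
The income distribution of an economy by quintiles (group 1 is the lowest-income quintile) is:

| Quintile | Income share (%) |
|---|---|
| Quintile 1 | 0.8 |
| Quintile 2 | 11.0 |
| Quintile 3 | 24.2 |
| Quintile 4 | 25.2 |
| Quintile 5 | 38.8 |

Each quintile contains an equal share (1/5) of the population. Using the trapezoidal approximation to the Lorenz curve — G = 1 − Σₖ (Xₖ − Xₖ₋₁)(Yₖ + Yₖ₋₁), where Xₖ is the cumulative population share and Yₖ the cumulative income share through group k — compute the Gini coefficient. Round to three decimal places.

Cumulative income shares Yₖ: 0.0080, 0.1180, 0.3600, 0.6120, 1.0000
Σ (Xₖ−Xₖ₋₁)(Yₖ+Yₖ₋₁) = (1/5)(0.0080+0.0000) + (1/5)(0.1180+0.0080) + (1/5)(0.3600+0.1180) + (1/5)(0.6120+0.3600) + (1/5)(1.0000+0.6120)
  = 0.0016 + 0.0252 + 0.0956 + 0.1944 + 0.3224 = 0.6392
G = 1 − 0.6392 = 0.3608

0.361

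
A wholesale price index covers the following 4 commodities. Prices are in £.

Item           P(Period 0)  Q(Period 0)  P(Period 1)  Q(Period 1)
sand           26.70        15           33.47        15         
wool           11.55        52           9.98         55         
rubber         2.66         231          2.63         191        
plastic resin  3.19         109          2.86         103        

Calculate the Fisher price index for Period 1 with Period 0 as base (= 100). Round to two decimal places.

98.76

Laspeyres component (base-period weights):
ΣP(Period 1)Q(Period 0) = 33.47×15 + 9.98×52 + 2.63×231 + 2.86×109 = 502.05 + 518.96 + 607.53 + 311.74 = 1940.28
ΣP(Period 0)Q(Period 0) = 26.70×15 + 11.55×52 + 2.66×231 + 3.19×109 = 400.5 + 600.6 + 614.46 + 347.71 = 1963.27
L = 1940.28 / 1963.27 × 100 = 98.8290
Paasche component (current-period weights):
ΣP(Period 1)Q(Period 1) = 33.47×15 + 9.98×55 + 2.63×191 + 2.86×103 = 502.05 + 548.9 + 502.33 + 294.58 = 1847.86
ΣP(Period 0)Q(Period 1) = 26.70×15 + 11.55×55 + 2.66×191 + 3.19×103 = 400.5 + 635.25 + 508.06 + 328.57 = 1872.38
P = 1847.86 / 1872.38 × 100 = 98.6904
Fisher = √(L × P) = √(98.8290 × 98.6904) = 98.7597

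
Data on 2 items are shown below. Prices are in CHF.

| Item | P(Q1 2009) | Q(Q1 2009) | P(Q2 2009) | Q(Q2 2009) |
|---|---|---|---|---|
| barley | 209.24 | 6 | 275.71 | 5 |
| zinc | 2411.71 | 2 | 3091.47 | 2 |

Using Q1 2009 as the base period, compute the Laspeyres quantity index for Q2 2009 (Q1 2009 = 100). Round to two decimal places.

Laspeyres quantity index uses base-period prices as weights.
ΣP(Q1 2009)·Q(Q2 2009) = 209.24×5 + 2411.71×2 = 1046.2 + 4823.42 = 5869.62
ΣP(Q1 2009)·Q(Q1 2009) = 209.24×6 + 2411.71×2 = 1255.44 + 4823.42 = 6078.86
Index = 5869.62 / 6078.86 × 100 = 96.5579

96.56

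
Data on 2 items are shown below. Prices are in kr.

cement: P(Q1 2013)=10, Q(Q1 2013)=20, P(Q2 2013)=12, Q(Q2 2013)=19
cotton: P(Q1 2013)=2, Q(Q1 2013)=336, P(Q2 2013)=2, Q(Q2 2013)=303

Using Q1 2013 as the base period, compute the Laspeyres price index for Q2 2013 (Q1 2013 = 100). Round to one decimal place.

104.6

Laspeyres price index uses base-period quantities as weights.
ΣP(Q2 2013)·Q(Q1 2013) = 12×20 + 2×336 = 240 + 672 = 912
ΣP(Q1 2013)·Q(Q1 2013) = 10×20 + 2×336 = 200 + 672 = 872
Index = 912 / 872 × 100 = 104.5872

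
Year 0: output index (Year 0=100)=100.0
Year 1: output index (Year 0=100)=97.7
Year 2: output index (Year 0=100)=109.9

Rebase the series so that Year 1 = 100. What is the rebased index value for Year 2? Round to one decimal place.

112.5

Rebased(Year 2) = 109.9 / 97.7 × 100 = 112.4872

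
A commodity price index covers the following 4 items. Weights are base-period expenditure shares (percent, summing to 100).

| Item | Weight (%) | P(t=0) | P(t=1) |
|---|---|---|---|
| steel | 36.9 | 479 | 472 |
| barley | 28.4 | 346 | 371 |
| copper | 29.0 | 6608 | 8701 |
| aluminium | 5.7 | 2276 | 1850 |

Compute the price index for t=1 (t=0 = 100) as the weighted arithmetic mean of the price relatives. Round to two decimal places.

109.63

steel: 36.9 × (472/479) = 36.9 × 0.985386 = 36.3608
barley: 28.4 × (371/346) = 28.4 × 1.072254 = 30.4520
copper: 29.0 × (8701/6608) = 29.0 × 1.316737 = 38.1854
aluminium: 5.7 × (1850/2276) = 5.7 × 0.812830 = 4.6331
Index = Σ wᵢ·(p₁ᵢ/p₀ᵢ) = 36.3608 + 30.4520 + 38.1854 + 4.6331 = 109.6313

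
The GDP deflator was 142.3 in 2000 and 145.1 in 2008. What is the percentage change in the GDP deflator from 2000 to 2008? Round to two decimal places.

1.97%

Change = (145.1 − 142.3) / 142.3 × 100
       = 2.8 / 142.3 × 100 = 1.9677%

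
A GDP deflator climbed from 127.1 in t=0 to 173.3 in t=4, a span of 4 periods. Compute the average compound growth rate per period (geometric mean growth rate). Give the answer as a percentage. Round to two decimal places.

8.06%

Growth factor = (173.3/127.1)^(1/4) = (1.363493)^(1/4) = 1.080596
Growth rate = 1.080596 − 1 = 0.080596 = 8.0596%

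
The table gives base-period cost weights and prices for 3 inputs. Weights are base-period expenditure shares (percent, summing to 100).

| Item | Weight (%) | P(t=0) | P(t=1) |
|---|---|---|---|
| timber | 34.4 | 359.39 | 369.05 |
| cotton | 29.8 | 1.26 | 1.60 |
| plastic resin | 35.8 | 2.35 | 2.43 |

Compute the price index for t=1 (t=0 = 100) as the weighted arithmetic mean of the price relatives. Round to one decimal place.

110.2

timber: 34.4 × (369.05/359.39) = 34.4 × 1.026879 = 35.3246
cotton: 29.8 × (1.60/1.26) = 29.8 × 1.269841 = 37.8413
plastic resin: 35.8 × (2.43/2.35) = 35.8 × 1.034043 = 37.0187
Index = Σ wᵢ·(p₁ᵢ/p₀ᵢ) = 35.3246 + 37.8413 + 37.0187 = 110.1846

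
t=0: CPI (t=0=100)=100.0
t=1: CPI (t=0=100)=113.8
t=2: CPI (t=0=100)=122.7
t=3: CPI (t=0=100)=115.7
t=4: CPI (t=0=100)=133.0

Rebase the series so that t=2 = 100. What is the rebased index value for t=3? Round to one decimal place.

94.3

Rebased(t=3) = 115.7 / 122.7 × 100 = 94.2950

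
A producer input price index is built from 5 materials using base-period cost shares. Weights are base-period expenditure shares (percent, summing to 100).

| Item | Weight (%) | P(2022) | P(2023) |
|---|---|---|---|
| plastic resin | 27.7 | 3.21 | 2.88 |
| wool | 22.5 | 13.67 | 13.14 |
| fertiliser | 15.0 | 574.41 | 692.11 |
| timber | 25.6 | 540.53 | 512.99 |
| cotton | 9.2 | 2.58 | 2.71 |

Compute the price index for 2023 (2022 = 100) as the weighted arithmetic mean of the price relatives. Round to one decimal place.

plastic resin: 27.7 × (2.88/3.21) = 27.7 × 0.897196 = 24.8523
wool: 22.5 × (13.14/13.67) = 22.5 × 0.961229 = 21.6277
fertiliser: 15.0 × (692.11/574.41) = 15.0 × 1.204906 = 18.0736
timber: 25.6 × (512.99/540.53) = 25.6 × 0.949050 = 24.2957
cotton: 9.2 × (2.71/2.58) = 9.2 × 1.050388 = 9.6636
Index = Σ wᵢ·(p₁ᵢ/p₀ᵢ) = 24.8523 + 21.6277 + 18.0736 + 24.2957 + 9.6636 = 98.5128

98.5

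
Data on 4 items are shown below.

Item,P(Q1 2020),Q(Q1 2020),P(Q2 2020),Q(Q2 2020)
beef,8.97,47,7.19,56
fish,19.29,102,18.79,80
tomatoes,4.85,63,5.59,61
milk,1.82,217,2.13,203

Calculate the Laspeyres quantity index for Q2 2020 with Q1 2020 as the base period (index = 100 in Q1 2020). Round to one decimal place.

Laspeyres quantity index uses base-period prices as weights.
ΣP(Q1 2020)·Q(Q2 2020) = 8.97×56 + 19.29×80 + 4.85×61 + 1.82×203 = 502.32 + 1543.2 + 295.85 + 369.46 = 2710.83
ΣP(Q1 2020)·Q(Q1 2020) = 8.97×47 + 19.29×102 + 4.85×63 + 1.82×217 = 421.59 + 1967.58 + 305.55 + 394.94 = 3089.66
Index = 2710.83 / 3089.66 × 100 = 87.7388

87.7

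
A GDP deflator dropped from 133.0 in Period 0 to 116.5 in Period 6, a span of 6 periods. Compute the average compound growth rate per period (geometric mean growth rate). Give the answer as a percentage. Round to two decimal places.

-2.18%

Growth factor = (116.5/133.0)^(1/6) = (0.875940)^(1/6) = 0.978166
Growth rate = 0.978166 − 1 = -0.021834 = -2.1834%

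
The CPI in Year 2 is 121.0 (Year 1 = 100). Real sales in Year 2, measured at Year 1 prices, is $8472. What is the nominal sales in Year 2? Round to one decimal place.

10251.1

Nominal = Real × (Index/100) = 8472 × (121.0/100)
        = 8472 × 1.210 = 10251.1200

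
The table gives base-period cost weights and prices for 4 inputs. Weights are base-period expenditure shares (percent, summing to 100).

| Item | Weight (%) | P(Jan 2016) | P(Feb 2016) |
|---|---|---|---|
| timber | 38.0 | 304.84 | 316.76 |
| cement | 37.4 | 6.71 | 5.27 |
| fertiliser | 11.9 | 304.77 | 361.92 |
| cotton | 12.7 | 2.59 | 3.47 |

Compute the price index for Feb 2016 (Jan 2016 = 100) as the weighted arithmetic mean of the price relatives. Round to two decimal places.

timber: 38.0 × (316.76/304.84) = 38.0 × 1.039102 = 39.4859
cement: 37.4 × (5.27/6.71) = 37.4 × 0.785395 = 29.3738
fertiliser: 11.9 × (361.92/304.77) = 11.9 × 1.187518 = 14.1315
cotton: 12.7 × (3.47/2.59) = 12.7 × 1.339768 = 17.0151
Index = Σ wᵢ·(p₁ᵢ/p₀ᵢ) = 39.4859 + 29.3738 + 14.1315 + 17.0151 = 100.0062

100.01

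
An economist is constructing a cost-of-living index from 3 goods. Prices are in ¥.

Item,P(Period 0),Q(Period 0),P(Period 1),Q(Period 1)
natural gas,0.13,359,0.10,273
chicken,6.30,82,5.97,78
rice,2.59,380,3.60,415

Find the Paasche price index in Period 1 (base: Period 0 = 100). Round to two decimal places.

124.05

Paasche price index uses current-period quantities as weights.
ΣP(Period 1)·Q(Period 1) = 0.10×273 + 5.97×78 + 3.60×415 = 27.3 + 465.66 + 1494 = 1986.96
ΣP(Period 0)·Q(Period 1) = 0.13×273 + 6.30×78 + 2.59×415 = 35.49 + 491.4 + 1074.85 = 1601.74
Index = 1986.96 / 1601.74 × 100 = 124.0501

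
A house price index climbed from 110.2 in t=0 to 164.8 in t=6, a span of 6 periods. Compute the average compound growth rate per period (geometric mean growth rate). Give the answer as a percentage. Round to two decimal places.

6.94%

Growth factor = (164.8/110.2)^(1/6) = (1.495463)^(1/6) = 1.069373
Growth rate = 1.069373 − 1 = 0.069373 = 6.9373%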